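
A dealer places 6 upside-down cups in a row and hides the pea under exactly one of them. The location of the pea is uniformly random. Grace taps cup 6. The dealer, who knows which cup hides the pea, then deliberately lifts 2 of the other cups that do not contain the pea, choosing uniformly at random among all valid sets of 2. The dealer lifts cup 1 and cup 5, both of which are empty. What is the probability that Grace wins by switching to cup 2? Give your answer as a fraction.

Consider each possible location of the pea in turn.
If it is under either of cups 1 and 5 (prior 1/6 each): that cup was opened and seen not to hold the prize — ruled out; weight (1/6)·0 = 0 each.
If it is under any of cups 2, 3, and 4 (prior 1/6 each): the dealer has 6 equally likely choices, so probability 1/6; weight (1/6)·(1/6) = 1/36 each.
If it is under cup 6 (prior 1/6): the dealer has 10 equally likely choices, so probability 1/10; weight (1/6)·(1/10) = 1/60.
The weights sum to 1/10.
So P(the pea under cup 2 | the dealer opened cup 1 and cup 5) = (1/36) / (1/10) = 5/18.

5/18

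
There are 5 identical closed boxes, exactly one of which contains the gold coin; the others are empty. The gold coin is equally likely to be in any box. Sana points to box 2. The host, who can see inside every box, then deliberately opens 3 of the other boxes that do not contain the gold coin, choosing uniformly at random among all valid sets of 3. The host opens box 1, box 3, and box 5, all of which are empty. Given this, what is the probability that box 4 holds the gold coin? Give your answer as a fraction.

Apply Bayes' rule, conditioning on where the gold coin actually is.
If it is in any of boxes 1, 3, and 5 (prior 1/5 each): that box was opened and seen not to hold the prize — ruled out; weight (1/5)·0 = 0 each.
If it is in box 2 (prior 1/5): the host has 4 equally likely choices, so probability 1/4; weight (1/5)·(1/4) = 1/20.
If it is in box 4 (prior 1/5): the host has no choice, probability 1; weight (1/5)·1 = 1/5.
The weights sum to 1/4.
So P(the gold coin in box 4 | the host opened box 1, box 3, and box 5) = (1/5) / (1/4) = 4/5.

4/5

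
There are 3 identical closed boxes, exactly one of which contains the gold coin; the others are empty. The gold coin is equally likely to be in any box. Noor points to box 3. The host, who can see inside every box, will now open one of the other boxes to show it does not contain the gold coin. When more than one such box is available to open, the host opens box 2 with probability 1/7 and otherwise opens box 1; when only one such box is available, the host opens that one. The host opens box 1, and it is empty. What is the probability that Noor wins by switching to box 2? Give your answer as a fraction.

Apply Bayes' rule, conditioning on where the gold coin actually is.
If it is in box 1 (prior 1/3): the host opened box 1, so this case is ruled out; weight (1/3)·0 = 0.
If it is in box 2 (prior 1/3): only box 1 is available, probability 1; weight (1/3)·1 = 1/3.
If it is in box 3 (prior 1/3): box 2 is available but not opened, probability 6/7; weight (1/3)·(6/7) = 2/7.
The weights sum to 13/21.
So P(the gold coin in box 2 | the host opened box 1) = (1/3) / (13/21) = 7/13.

7/13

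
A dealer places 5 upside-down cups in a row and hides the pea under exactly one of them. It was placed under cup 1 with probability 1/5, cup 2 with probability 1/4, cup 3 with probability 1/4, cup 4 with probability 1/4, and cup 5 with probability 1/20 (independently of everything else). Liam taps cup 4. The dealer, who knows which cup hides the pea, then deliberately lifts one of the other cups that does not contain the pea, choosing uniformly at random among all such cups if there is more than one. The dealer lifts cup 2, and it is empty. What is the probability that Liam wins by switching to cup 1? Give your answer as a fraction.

Apply Bayes' rule, conditioning on where the pea actually is.
If it is under cup 1 (prior 1/5): the dealer has 3 equally likely choices, so probability 1/3; weight (1/5)·(1/3) = 1/15.
If it is under cup 2 (prior 1/4): the dealer opened cup 2, so this case is ruled out; weight (1/4)·0 = 0.
If it is under cup 3 (prior 1/4): the dealer has 3 equally likely choices, so probability 1/3; weight (1/4)·(1/3) = 1/12.
If it is under cup 4 (prior 1/4): the dealer has 4 equally likely choices, so probability 1/4; weight (1/4)·(1/4) = 1/16.
If it is under cup 5 (prior 1/20): the dealer has 3 equally likely choices, so probability 1/3; weight (1/20)·(1/3) = 1/60.
The weights sum to 11/48.
So P(the pea under cup 1 | the dealer opened cup 2) = (1/15) / (11/48) = 16/55.

16/55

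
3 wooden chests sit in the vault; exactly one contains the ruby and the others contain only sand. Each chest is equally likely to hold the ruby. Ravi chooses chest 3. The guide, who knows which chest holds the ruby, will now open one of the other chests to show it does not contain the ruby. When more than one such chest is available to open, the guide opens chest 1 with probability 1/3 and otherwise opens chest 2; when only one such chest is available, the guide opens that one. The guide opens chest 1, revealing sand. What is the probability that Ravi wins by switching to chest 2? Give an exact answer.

3/4

Condition on the true location of the ruby.
If it is in chest 1 (prior 1/3): the guide opened chest 1, so this case is ruled out; weight (1/3)·0 = 0.
If it is in chest 2 (prior 1/3): only chest 1 is available, probability 1; weight (1/3)·1 = 1/3.
If it is in chest 3 (prior 1/3): chest 1 is available, opened with probability 1/3; weight (1/3)·(1/3) = 1/9.
The weights sum to 4/9.
So P(the ruby in chest 2 | the guide opened chest 1) = (1/3) / (4/9) = 3/4.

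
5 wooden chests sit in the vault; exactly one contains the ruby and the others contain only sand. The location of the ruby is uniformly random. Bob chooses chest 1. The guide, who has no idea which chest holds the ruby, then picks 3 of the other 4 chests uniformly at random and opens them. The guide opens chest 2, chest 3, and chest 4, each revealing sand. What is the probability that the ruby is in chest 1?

Consider each possible location of the ruby in turn.
If it is in either of chests 1 and 5 (prior 1/5 each): the guide picks exactly this set with probability 1/4 regardless, and none is the prize; weight (1/5)·(1/4) = 1/20 each.
If it is in any of chests 2, 3, and 4 (prior 1/5 each): that chest was opened and seen not to hold the prize — ruled out; weight (1/5)·0 = 0 each.
The weights sum to 1/10.
So P(the ruby in chest 1 | the guide opened chest 2, chest 3, and chest 4) = (1/20) / (1/10) = 1/2.

1/2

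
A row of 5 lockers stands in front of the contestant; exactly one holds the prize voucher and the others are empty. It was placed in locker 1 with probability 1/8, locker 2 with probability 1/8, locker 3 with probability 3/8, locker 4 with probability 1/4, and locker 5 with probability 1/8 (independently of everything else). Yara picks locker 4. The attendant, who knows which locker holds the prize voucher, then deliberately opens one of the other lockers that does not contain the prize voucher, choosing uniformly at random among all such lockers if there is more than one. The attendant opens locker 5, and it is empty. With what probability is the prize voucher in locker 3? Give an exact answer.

6/13

Consider each possible location of the prize voucher in turn.
If it is in either of lockers 1 and 2 (prior 1/8 each): the attendant has 3 equally likely choices, so probability 1/3; weight (1/8)·(1/3) = 1/24 each.
If it is in locker 3 (prior 3/8): the attendant has 3 equally likely choices, so probability 1/3; weight (3/8)·(1/3) = 1/8.
If it is in locker 4 (prior 1/4): the attendant has 4 equally likely choices, so probability 1/4; weight (1/4)·(1/4) = 1/16.
If it is in locker 5 (prior 1/8): the attendant opened locker 5, so this case is ruled out; weight (1/8)·0 = 0.
The weights sum to 13/48.
So P(the prize voucher in locker 3 | the attendant opened locker 5) = (1/8) / (13/48) = 6/13.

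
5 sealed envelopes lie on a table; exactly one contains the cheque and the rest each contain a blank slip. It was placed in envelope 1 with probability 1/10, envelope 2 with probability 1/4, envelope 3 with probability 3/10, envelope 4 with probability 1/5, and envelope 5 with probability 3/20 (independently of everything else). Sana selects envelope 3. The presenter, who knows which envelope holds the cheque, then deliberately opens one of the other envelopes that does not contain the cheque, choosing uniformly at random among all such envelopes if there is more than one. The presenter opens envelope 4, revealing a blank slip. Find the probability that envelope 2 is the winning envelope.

10/29

Consider each possible location of the cheque in turn.
If it is in envelope 1 (prior 1/10): the presenter has 3 equally likely choices, so probability 1/3; weight (1/10)·(1/3) = 1/30.
If it is in envelope 2 (prior 1/4): the presenter has 3 equally likely choices, so probability 1/3; weight (1/4)·(1/3) = 1/12.
If it is in envelope 3 (prior 3/10): the presenter has 4 equally likely choices, so probability 1/4; weight (3/10)·(1/4) = 3/40.
If it is in envelope 4 (prior 1/5): the presenter opened envelope 4, so this case is ruled out; weight (1/5)·0 = 0.
If it is in envelope 5 (prior 3/20): the presenter has 3 equally likely choices, so probability 1/3; weight (3/20)·(1/3) = 1/20.
The weights sum to 29/120.
So P(the cheque in envelope 2 | the presenter opened envelope 4) = (1/12) / (29/120) = 10/29.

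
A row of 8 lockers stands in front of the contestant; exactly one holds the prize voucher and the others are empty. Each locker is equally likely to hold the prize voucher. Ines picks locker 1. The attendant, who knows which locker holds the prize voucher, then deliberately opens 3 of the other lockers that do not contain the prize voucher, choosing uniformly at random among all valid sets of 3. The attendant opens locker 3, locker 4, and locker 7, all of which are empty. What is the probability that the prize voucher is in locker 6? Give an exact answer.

Condition on the true location of the prize voucher.
If it is in locker 1 (prior 1/8): the attendant has 35 equally likely choices, so probability 1/35; weight (1/8)·(1/35) = 1/280.
If it is in any of lockers 2, 5, 6, and 8 (prior 1/8 each): the attendant has 20 equally likely choices, so probability 1/20; weight (1/8)·(1/20) = 1/160 each.
If it is in any of lockers 3, 4, and 7 (prior 1/8 each): that locker was opened and seen not to hold the prize — ruled out; weight (1/8)·0 = 0 each.
The weights sum to 1/35.
So P(the prize voucher in locker 6 | the attendant opened locker 3, locker 4, and locker 7) = (1/160) / (1/35) = 7/32.

7/32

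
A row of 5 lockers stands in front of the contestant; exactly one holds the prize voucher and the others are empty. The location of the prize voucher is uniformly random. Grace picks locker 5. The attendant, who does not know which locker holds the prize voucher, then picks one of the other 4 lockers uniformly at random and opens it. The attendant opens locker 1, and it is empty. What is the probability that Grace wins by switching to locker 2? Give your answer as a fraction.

Because the attendant chose which locker to open without knowing where the prize voucher is, the choice is independent of the prize location. Learning that locker 1 does not hold the prize voucher simply rules out that one location and leaves the remaining 4 lockers still equally likely by symmetry.
So P(the prize voucher in locker 2) = 1/4.

1/4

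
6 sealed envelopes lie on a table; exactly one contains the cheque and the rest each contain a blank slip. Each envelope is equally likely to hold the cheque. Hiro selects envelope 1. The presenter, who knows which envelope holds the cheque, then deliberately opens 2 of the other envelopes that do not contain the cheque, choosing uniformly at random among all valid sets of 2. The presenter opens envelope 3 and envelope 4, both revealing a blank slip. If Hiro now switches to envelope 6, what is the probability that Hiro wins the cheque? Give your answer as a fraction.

5/18

Condition on the true location of the cheque.
If it is in envelope 1 (prior 1/6): the presenter has 10 equally likely choices, so probability 1/10; weight (1/6)·(1/10) = 1/60.
If it is in any of envelopes 2, 5, and 6 (prior 1/6 each): the presenter has 6 equally likely choices, so probability 1/6; weight (1/6)·(1/6) = 1/36 each.
If it is in either of envelopes 3 and 4 (prior 1/6 each): that envelope was opened and seen not to hold the prize — ruled out; weight (1/6)·0 = 0 each.
The weights sum to 1/10.
So P(the cheque in envelope 6 | the presenter opened envelope 3 and envelope 4) = (1/36) / (1/10) = 5/18.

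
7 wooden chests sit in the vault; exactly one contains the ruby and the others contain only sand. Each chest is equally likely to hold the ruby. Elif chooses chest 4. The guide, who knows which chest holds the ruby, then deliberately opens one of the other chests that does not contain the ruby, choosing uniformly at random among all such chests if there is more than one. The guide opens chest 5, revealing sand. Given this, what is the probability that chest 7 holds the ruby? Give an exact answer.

6/35

Condition on the true location of the ruby.
If it is in any of chests 1, 2, 3, 6, and 7 (prior 1/7 each): the guide has 5 equally likely choices, so probability 1/5; weight (1/7)·(1/5) = 1/35 each.
If it is in chest 4 (prior 1/7): the guide has 6 equally likely choices, so probability 1/6; weight (1/7)·(1/6) = 1/42.
If it is in chest 5 (prior 1/7): the guide opened chest 5, so this case is ruled out; weight (1/7)·0 = 0.
The weights sum to 1/6.
So P(the ruby in chest 7 | the guide opened chest 5) = (1/35) / (1/6) = 6/35.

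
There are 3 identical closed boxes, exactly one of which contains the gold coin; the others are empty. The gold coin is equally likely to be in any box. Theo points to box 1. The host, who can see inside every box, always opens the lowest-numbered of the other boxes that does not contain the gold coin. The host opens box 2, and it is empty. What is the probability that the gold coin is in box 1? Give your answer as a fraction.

Consider each possible location of the gold coin in turn.
If it is in either of boxes 1 and 3 (prior 1/3 each): box 2 is the lowest-numbered option available, probability 1; weight (1/3)·1 = 1/3 each.
If it is in box 2 (prior 1/3): the host opened box 2, so this case is ruled out; weight (1/3)·0 = 0.
The weights sum to 2/3.
So P(the gold coin in box 1 | the host opened box 2) = (1/3) / (2/3) = 1/2.

1/2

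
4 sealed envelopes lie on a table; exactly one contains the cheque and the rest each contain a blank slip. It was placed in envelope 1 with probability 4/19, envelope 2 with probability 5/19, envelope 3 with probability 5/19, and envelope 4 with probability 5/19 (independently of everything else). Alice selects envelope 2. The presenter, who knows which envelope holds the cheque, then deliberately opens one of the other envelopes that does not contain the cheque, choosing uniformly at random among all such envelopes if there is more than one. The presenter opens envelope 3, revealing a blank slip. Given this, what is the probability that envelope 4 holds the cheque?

15/37

Condition on the true location of the cheque.
If it is in envelope 1 (prior 4/19): the presenter has 2 equally likely choices, so probability 1/2; weight (4/19)·(1/2) = 2/19.
If it is in envelope 2 (prior 5/19): the presenter has 3 equally likely choices, so probability 1/3; weight (5/19)·(1/3) = 5/57.
If it is in envelope 3 (prior 5/19): the presenter opened envelope 3, so this case is ruled out; weight (5/19)·0 = 0.
If it is in envelope 4 (prior 5/19): the presenter has 2 equally likely choices, so probability 1/2; weight (5/19)·(1/2) = 5/38.
The weights sum to 37/114.
So P(the cheque in envelope 4 | the presenter opened envelope 3) = (5/38) / (37/114) = 15/37.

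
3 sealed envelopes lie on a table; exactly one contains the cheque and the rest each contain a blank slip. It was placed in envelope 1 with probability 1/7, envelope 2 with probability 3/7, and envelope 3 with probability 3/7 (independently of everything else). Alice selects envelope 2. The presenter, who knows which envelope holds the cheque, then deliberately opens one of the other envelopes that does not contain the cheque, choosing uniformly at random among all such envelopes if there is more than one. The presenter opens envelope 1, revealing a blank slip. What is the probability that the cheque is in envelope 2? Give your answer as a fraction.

1/3

Apply Bayes' rule, conditioning on where the cheque actually is.
If it is in envelope 1 (prior 1/7): the presenter opened envelope 1, so this case is ruled out; weight (1/7)·0 = 0.
If it is in envelope 2 (prior 3/7): the presenter has 2 equally likely choices, so probability 1/2; weight (3/7)·(1/2) = 3/14.
If it is in envelope 3 (prior 3/7): the presenter has no choice, probability 1; weight (3/7)·1 = 3/7.
The weights sum to 9/14.
So P(the cheque in envelope 2 | the presenter opened envelope 1) = (3/14) / (9/14) = 1/3.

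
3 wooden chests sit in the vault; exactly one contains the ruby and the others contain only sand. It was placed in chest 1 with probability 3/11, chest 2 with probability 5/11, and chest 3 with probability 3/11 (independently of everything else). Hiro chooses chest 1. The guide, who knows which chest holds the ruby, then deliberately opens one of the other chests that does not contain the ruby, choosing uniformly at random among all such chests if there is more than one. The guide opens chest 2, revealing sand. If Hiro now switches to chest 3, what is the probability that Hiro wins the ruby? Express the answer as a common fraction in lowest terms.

2/3

Condition on the true location of the ruby.
If it is in chest 1 (prior 3/11): the guide has 2 equally likely choices, so probability 1/2; weight (3/11)·(1/2) = 3/22.
If it is in chest 2 (prior 5/11): the guide opened chest 2, so this case is ruled out; weight (5/11)·0 = 0.
If it is in chest 3 (prior 3/11): the guide has no choice, probability 1; weight (3/11)·1 = 3/11.
The weights sum to 9/22.
So P(the ruby in chest 3 | the guide opened chest 2) = (3/11) / (9/22) = 2/3.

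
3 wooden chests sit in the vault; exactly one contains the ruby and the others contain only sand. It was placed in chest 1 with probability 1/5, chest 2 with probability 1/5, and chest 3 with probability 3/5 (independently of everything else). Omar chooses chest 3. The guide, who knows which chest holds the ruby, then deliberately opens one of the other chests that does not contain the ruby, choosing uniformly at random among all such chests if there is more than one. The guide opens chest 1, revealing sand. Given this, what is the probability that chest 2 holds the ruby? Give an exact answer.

2/5

Condition on the true location of the ruby.
If it is in chest 1 (prior 1/5): the guide opened chest 1, so this case is ruled out; weight (1/5)·0 = 0.
If it is in chest 2 (prior 1/5): the guide has no choice, probability 1; weight (1/5)·1 = 1/5.
If it is in chest 3 (prior 3/5): the guide has 2 equally likely choices, so probability 1/2; weight (3/5)·(1/2) = 3/10.
The weights sum to 1/2.
So P(the ruby in chest 2 | the guide opened chest 1) = (1/5) / (1/2) = 2/5.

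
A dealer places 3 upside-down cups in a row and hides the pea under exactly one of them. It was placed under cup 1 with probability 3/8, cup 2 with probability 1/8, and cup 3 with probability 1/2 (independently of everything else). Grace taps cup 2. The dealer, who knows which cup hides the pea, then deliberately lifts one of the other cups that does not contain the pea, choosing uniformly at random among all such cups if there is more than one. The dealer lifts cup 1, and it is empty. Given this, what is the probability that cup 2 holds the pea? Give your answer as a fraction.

1/9

Apply Bayes' rule, conditioning on where the pea actually is.
If it is under cup 1 (prior 3/8): the dealer opened cup 1, so this case is ruled out; weight (3/8)·0 = 0.
If it is under cup 2 (prior 1/8): the dealer has 2 equally likely choices, so probability 1/2; weight (1/8)·(1/2) = 1/16.
If it is under cup 3 (prior 1/2): the dealer has no choice, probability 1; weight (1/2)·1 = 1/2.
The weights sum to 9/16.
So P(the pea under cup 2 | the dealer opened cup 1) = (1/16) / (9/16) = 1/9.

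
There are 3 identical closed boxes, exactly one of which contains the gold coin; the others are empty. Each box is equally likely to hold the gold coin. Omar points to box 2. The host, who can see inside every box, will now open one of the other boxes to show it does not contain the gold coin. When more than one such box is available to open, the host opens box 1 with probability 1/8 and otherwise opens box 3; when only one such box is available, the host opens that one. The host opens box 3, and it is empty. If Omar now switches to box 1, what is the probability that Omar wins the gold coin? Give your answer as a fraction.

Consider each possible location of the gold coin in turn.
If it is in box 1 (prior 1/3): only box 3 is available, probability 1; weight (1/3)·1 = 1/3.
If it is in box 2 (prior 1/3): box 1 is available but not opened, probability 7/8; weight (1/3)·(7/8) = 7/24.
If it is in box 3 (prior 1/3): the host opened box 3, so this case is ruled out; weight (1/3)·0 = 0.
The weights sum to 5/8.
So P(the gold coin in box 1 | the host opened box 3) = (1/3) / (5/8) = 8/15.

8/15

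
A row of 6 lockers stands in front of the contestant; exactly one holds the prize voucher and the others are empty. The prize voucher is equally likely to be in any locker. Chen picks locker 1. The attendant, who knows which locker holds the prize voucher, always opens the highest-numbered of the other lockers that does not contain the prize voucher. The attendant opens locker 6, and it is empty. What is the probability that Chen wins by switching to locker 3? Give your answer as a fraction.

1/5

Apply Bayes' rule, conditioning on where the prize voucher actually is.
If it is in any of lockers 1, 2, 3, 4, and 5 (prior 1/6 each): locker 6 is the highest-numbered option available, probability 1; weight (1/6)·1 = 1/6 each.
If it is in locker 6 (prior 1/6): the attendant opened locker 6, so this case is ruled out; weight (1/6)·0 = 0.
The weights sum to 5/6.
So P(the prize voucher in locker 3 | the attendant opened locker 6) = (1/6) / (5/6) = 1/5.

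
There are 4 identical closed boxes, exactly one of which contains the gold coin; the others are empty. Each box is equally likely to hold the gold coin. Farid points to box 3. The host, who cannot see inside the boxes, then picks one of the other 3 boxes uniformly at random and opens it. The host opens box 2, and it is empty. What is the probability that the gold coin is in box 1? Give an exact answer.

Apply Bayes' rule, conditioning on where the gold coin actually is.
If it is in any of boxes 1, 3, and 4 (prior 1/4 each): the host picks box 2 with probability 1/3 regardless, and it is not the prize; weight (1/4)·(1/3) = 1/12 each.
If it is in box 2 (prior 1/4): the host opened box 2, so this case is ruled out; weight (1/4)·0 = 0.
The weights sum to 1/4.
So P(the gold coin in box 1 | the host opened box 2) = (1/12) / (1/4) = 1/3.

1/3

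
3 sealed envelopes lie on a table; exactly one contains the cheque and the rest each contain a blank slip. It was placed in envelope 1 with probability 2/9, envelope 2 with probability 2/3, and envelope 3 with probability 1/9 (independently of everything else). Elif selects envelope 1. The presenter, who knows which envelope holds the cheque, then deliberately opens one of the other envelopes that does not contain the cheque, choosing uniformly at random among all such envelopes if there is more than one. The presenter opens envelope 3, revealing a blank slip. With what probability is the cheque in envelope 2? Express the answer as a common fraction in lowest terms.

6/7

Consider each possible location of the cheque in turn.
If it is in envelope 1 (prior 2/9): the presenter has 2 equally likely choices, so probability 1/2; weight (2/9)·(1/2) = 1/9.
If it is in envelope 2 (prior 2/3): the presenter has no choice, probability 1; weight (2/3)·1 = 2/3.
If it is in envelope 3 (prior 1/9): the presenter opened envelope 3, so this case is ruled out; weight (1/9)·0 = 0.
The weights sum to 7/9.
So P(the cheque in envelope 2 | the presenter opened envelope 3) = (2/3) / (7/9) = 6/7.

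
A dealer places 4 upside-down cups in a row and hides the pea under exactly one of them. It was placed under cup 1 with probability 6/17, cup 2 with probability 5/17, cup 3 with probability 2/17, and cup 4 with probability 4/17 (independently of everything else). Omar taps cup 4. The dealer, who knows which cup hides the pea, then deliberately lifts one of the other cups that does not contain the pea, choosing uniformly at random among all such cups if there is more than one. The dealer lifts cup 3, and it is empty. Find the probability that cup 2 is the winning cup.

15/41

Consider each possible location of the pea in turn.
If it is under cup 1 (prior 6/17): the dealer has 2 equally likely choices, so probability 1/2; weight (6/17)·(1/2) = 3/17.
If it is under cup 2 (prior 5/17): the dealer has 2 equally likely choices, so probability 1/2; weight (5/17)·(1/2) = 5/34.
If it is under cup 3 (prior 2/17): the dealer opened cup 3, so this case is ruled out; weight (2/17)·0 = 0.
If it is under cup 4 (prior 4/17): the dealer has 3 equally likely choices, so probability 1/3; weight (4/17)·(1/3) = 4/51.
The weights sum to 41/102.
So P(the pea under cup 2 | the dealer opened cup 3) = (5/34) / (41/102) = 15/41.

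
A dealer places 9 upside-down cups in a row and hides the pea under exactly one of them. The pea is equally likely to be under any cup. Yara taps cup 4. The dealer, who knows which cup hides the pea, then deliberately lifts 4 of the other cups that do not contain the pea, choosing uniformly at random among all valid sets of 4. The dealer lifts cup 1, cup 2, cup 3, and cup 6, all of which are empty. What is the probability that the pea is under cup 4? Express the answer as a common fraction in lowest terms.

1/9

Condition on the true location of the pea.
If it is under any of cups 1, 2, 3, and 6 (prior 1/9 each): that cup was opened and seen not to hold the prize — ruled out; weight (1/9)·0 = 0 each.
If it is under cup 4 (prior 1/9): the dealer has 70 equally likely choices, so probability 1/70; weight (1/9)·(1/70) = 1/630.
If it is under any of cups 5, 7, 8, and 9 (prior 1/9 each): the dealer has 35 equally likely choices, so probability 1/35; weight (1/9)·(1/35) = 1/315 each.
The weights sum to 1/70.
So P(the pea under cup 4 | the dealer opened cup 1, cup 2, cup 3, and cup 6) = (1/630) / (1/70) = 1/9.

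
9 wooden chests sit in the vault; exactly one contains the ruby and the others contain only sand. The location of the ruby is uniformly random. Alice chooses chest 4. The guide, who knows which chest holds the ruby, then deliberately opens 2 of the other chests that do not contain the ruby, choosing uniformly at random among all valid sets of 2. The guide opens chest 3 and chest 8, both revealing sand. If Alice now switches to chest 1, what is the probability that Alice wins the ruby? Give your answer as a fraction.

Consider each possible location of the ruby in turn.
If it is in any of chests 1, 2, 5, 6, 7, and 9 (prior 1/9 each): the guide has 21 equally likely choices, so probability 1/21; weight (1/9)·(1/21) = 1/189 each.
If it is in either of chests 3 and 8 (prior 1/9 each): that chest was opened and seen not to hold the prize — ruled out; weight (1/9)·0 = 0 each.
If it is in chest 4 (prior 1/9): the guide has 28 equally likely choices, so probability 1/28; weight (1/9)·(1/28) = 1/252.
The weights sum to 1/28.
So P(the ruby in chest 1 | the guide opened chest 3 and chest 8) = (1/189) / (1/28) = 4/27.

4/27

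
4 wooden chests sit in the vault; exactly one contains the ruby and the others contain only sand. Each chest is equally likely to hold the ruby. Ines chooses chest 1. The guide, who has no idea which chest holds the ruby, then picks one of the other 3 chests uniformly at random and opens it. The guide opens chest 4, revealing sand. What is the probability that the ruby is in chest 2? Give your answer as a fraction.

Because the guide chose which chest to open without knowing where the ruby is, the choice is independent of the prize location. Learning that chest 4 does not hold the ruby simply rules out that one location and leaves the remaining 3 chests still equally likely by symmetry.
So P(the ruby in chest 2) = 1/3.

1/3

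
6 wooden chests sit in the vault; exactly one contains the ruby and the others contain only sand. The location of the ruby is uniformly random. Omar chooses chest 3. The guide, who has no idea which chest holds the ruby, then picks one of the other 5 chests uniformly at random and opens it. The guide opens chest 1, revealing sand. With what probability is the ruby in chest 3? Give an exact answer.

1/5

Apply Bayes' rule, conditioning on where the ruby actually is.
If it is in chest 1 (prior 1/6): the guide opened chest 1, so this case is ruled out; weight (1/6)·0 = 0.
If it is in any of chests 2, 3, 4, 5, and 6 (prior 1/6 each): the guide picks chest 1 with probability 1/5 regardless, and it is not the prize; weight (1/6)·(1/5) = 1/30 each.
The weights sum to 1/6.
So P(the ruby in chest 3 | the guide opened chest 1) = (1/30) / (1/6) = 1/5.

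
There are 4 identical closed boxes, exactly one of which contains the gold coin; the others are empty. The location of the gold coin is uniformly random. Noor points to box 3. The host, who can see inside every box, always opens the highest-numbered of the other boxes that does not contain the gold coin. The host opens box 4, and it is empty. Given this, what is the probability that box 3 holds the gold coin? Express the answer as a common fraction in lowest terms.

1/3

Apply Bayes' rule, conditioning on where the gold coin actually is.
If it is in any of boxes 1, 2, and 3 (prior 1/4 each): box 4 is the highest-numbered option available, probability 1; weight (1/4)·1 = 1/4 each.
If it is in box 4 (prior 1/4): the host opened box 4, so this case is ruled out; weight (1/4)·0 = 0.
The weights sum to 3/4.
So P(the gold coin in box 3 | the host opened box 4) = (1/4) / (3/4) = 1/3.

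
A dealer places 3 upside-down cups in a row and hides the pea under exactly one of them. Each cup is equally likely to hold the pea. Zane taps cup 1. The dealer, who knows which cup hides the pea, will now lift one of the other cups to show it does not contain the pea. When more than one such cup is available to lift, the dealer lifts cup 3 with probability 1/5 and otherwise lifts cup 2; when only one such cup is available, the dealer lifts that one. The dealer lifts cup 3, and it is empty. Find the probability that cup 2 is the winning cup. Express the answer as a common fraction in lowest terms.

5/6

Consider each possible location of the pea in turn.
If it is under cup 1 (prior 1/3): cup 3 is available, opened with probability 1/5; weight (1/3)·(1/5) = 1/15.
If it is under cup 2 (prior 1/3): only cup 3 is available, probability 1; weight (1/3)·1 = 1/3.
If it is under cup 3 (prior 1/3): the dealer opened cup 3, so this case is ruled out; weight (1/3)·0 = 0.
The weights sum to 2/5.
So P(the pea under cup 2 | the dealer opened cup 3) = (1/3) / (2/5) = 5/6.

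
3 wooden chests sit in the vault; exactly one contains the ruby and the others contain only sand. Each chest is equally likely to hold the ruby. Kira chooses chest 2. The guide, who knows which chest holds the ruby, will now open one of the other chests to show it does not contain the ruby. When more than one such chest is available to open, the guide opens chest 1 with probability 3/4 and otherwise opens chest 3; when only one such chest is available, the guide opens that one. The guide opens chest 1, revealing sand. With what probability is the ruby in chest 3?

4/7

Apply Bayes' rule, conditioning on where the ruby actually is.
If it is in chest 1 (prior 1/3): the guide opened chest 1, so this case is ruled out; weight (1/3)·0 = 0.
If it is in chest 2 (prior 1/3): chest 1 is available, opened with probability 3/4; weight (1/3)·(3/4) = 1/4.
If it is in chest 3 (prior 1/3): only chest 1 is available, probability 1; weight (1/3)·1 = 1/3.
The weights sum to 7/12.
So P(the ruby in chest 3 | the guide opened chest 1) = (1/3) / (7/12) = 4/7.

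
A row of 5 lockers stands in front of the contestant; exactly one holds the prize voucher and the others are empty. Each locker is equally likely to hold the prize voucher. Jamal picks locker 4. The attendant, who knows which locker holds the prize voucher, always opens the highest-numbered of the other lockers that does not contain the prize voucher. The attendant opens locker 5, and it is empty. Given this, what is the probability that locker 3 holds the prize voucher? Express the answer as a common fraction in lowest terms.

Condition on the true location of the prize voucher.
If it is in any of lockers 1, 2, 3, and 4 (prior 1/5 each): locker 5 is the highest-numbered option available, probability 1; weight (1/5)·1 = 1/5 each.
If it is in locker 5 (prior 1/5): the attendant opened locker 5, so this case is ruled out; weight (1/5)·0 = 0.
The weights sum to 4/5.
So P(the prize voucher in locker 3 | the attendant opened locker 5) = (1/5) / (4/5) = 1/4.

1/4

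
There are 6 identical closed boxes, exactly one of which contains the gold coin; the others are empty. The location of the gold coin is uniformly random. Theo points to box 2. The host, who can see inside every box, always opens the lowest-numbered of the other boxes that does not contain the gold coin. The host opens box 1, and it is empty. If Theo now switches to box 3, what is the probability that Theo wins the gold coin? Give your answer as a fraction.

Consider each possible location of the gold coin in turn.
If it is in box 1 (prior 1/6): the host opened box 1, so this case is ruled out; weight (1/6)·0 = 0.
If it is in any of boxes 2, 3, 4, 5, and 6 (prior 1/6 each): box 1 is the lowest-numbered option available, probability 1; weight (1/6)·1 = 1/6 each.
The weights sum to 5/6.
So P(the gold coin in box 3 | the host opened box 1) = (1/6) / (5/6) = 1/5.

1/5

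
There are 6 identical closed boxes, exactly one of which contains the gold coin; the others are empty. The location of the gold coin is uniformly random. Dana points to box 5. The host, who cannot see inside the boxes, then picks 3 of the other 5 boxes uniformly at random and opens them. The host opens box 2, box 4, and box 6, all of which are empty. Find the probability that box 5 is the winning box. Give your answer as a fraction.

1/3

Condition on the true location of the gold coin.
If it is in any of boxes 1, 3, and 5 (prior 1/6 each): the host picks exactly this set with probability 1/10 regardless, and none is the prize; weight (1/6)·(1/10) = 1/60 each.
If it is in any of boxes 2, 4, and 6 (prior 1/6 each): that box was opened and seen not to hold the prize — ruled out; weight (1/6)·0 = 0 each.
The weights sum to 1/20.
So P(the gold coin in box 5 | the host opened box 2, box 4, and box 6) = (1/60) / (1/20) = 1/3.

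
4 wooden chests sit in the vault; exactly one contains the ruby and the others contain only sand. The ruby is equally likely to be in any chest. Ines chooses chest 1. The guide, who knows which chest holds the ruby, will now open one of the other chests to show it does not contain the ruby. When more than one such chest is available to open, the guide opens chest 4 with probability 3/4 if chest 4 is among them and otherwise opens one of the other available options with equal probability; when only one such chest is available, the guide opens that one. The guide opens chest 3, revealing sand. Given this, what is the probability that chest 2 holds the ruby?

2/7

Condition on the true location of the ruby.
If it is in chest 1 (prior 1/4): chest 4 is available but not opened; chest 3 gets probability (1 − 3/4)/2 = 1/8; weight (1/4)·(1/8) = 1/32.
If it is in chest 2 (prior 1/4): chest 4 is available but not opened, probability 1/4; weight (1/4)·(1/4) = 1/16.
If it is in chest 3 (prior 1/4): the guide opened chest 3, so this case is ruled out; weight (1/4)·0 = 0.
If it is in chest 4 (prior 1/4): chest 4 holds the prize so is unavailable; the guide chooses uniformly among the 2 others, probability 1/2; weight (1/4)·(1/2) = 1/8.
The weights sum to 7/32.
So P(the ruby in chest 2 | the guide opened chest 3) = (1/16) / (7/32) = 2/7.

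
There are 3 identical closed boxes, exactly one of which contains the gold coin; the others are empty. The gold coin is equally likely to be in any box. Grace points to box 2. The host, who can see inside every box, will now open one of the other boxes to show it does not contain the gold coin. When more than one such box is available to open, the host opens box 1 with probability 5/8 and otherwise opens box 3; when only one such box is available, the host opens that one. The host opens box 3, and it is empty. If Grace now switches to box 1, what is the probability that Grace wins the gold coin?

8/11

Condition on the true location of the gold coin.
If it is in box 1 (prior 1/3): only box 3 is available, probability 1; weight (1/3)·1 = 1/3.
If it is in box 2 (prior 1/3): box 1 is available but not opened, probability 3/8; weight (1/3)·(3/8) = 1/8.
If it is in box 3 (prior 1/3): the host opened box 3, so this case is ruled out; weight (1/3)·0 = 0.
The weights sum to 11/24.
So P(the gold coin in box 1 | the host opened box 3) = (1/3) / (11/24) = 8/11.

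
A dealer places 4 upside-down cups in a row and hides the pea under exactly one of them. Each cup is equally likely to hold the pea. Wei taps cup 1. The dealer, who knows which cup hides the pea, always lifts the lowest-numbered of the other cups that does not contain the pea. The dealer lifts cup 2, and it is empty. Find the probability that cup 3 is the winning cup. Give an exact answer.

Condition on the true location of the pea.
If it is under any of cups 1, 3, and 4 (prior 1/4 each): cup 2 is the lowest-numbered option available, probability 1; weight (1/4)·1 = 1/4 each.
If it is under cup 2 (prior 1/4): the dealer opened cup 2, so this case is ruled out; weight (1/4)·0 = 0.
The weights sum to 3/4.
So P(the pea under cup 3 | the dealer opened cup 2) = (1/4) / (3/4) = 1/3.

1/3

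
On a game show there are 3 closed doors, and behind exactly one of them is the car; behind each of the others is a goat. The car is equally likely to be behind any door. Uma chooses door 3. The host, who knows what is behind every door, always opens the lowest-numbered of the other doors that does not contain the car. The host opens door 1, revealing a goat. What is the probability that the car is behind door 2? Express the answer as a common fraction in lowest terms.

Condition on the true location of the car.
If it is behind door 1 (prior 1/3): the host opened door 1, so this case is ruled out; weight (1/3)·0 = 0.
If it is behind either of doors 2 and 3 (prior 1/3 each): door 1 is the lowest-numbered option available, probability 1; weight (1/3)·1 = 1/3 each.
The weights sum to 2/3.
So P(the car behind door 2 | the host opened door 1) = (1/3) / (2/3) = 1/2.

1/2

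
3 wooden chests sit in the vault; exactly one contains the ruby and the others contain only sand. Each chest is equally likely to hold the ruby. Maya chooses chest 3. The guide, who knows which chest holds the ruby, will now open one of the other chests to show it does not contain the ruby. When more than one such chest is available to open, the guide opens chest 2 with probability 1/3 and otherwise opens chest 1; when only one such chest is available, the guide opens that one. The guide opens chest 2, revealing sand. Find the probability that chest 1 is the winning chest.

Consider each possible location of the ruby in turn.
If it is in chest 1 (prior 1/3): only chest 2 is available, probability 1; weight (1/3)·1 = 1/3.
If it is in chest 2 (prior 1/3): the guide opened chest 2, so this case is ruled out; weight (1/3)·0 = 0.
If it is in chest 3 (prior 1/3): chest 2 is available, opened with probability 1/3; weight (1/3)·(1/3) = 1/9.
The weights sum to 4/9.
So P(the ruby in chest 1 | the guide opened chest 2) = (1/3) / (4/9) = 3/4.

3/4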